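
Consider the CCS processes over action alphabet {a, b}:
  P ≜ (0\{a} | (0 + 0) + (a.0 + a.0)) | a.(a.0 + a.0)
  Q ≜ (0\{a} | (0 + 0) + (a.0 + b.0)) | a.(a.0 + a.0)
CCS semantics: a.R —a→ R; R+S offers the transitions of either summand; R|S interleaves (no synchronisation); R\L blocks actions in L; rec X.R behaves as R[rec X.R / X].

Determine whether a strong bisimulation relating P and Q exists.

P ≁ Q

Reachable graph of P (6 states):
  m0 = (0\{a} | (0 + 0) + (a.0 + a.0)) | a.(a.0 + a.0) ⊢ ··a··> m1, ··a··> m2
  m1 = (0\{a} | (0 + 0) + (a.0 + a.0)) | (a.0 + a.0) ⊢ ··a··> m3, ··a··> m4
  m2 = 0 | a.(a.0 + a.0) ⊢ ··a··> m4
  m3 = (0\{a} | (0 + 0) + (a.0 + a.0)) | 0 ⊢ ··a··> m5
  m4 = 0 | (a.0 + a.0) ⊢ ··a··> m5
  m5 = 0 | 0 ⊢ ·
Reachable graph of Q (6 states):
  n0 = (0\{a} | (0 + 0) + (a.0 + b.0)) | a.(a.0 + a.0) ⊢ ··a··> n1, ··a··> n2, ··b··> n2
  n1 = (0\{a} | (0 + 0) + (a.0 + b.0)) | (a.0 + a.0) ⊢ ··a··> n3, ··a··> n4, ··b··> n4
  n2 = 0 | a.(a.0 + a.0) ⊢ ··a··> n4
  n3 = (0\{a} | (0 + 0) + (a.0 + b.0)) | 0 ⊢ ··a··> n5, ··b··> n5
  n4 = 0 | (a.0 + a.0) ⊢ ··a··> n5
  n5 = 0 | 0 ⊢ ·
Coarsest stable partition (strong bisimilarity classes):
  B0 = {m0}
  B1 = {m1, m2, n2}
  B2 = {m3, m4, n4}
  B3 = {m5, n5}
  B4 = {n0}
  B5 = {n1}
  B6 = {n3}
m0 ∈ B0, n0 ∈ B4 → different blocks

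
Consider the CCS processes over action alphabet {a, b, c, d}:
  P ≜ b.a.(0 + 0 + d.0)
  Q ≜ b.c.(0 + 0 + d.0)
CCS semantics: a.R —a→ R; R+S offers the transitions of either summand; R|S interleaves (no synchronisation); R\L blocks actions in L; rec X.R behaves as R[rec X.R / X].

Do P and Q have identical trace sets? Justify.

Reachable graph of P (4 states):
  u0 = b.a.(0 + 0 + d.0) has moves -b-> u1
  u1 = a.(0 + 0 + d.0) has moves -a-> u2
  u2 = 0 + 0 + d.0 has moves -d-> u3
  u3 = 0 has moves stopped
Reachable graph of Q (4 states):
  v0 = b.c.(0 + 0 + d.0) has moves -b-> v1
  v1 = c.(0 + 0 + d.0) has moves -c-> v2
  v2 = 0 + 0 + d.0 has moves -d-> v3
  v3 = 0 has moves stopped
Executing ba from P (initial set {u0}):
  [1] b ⇒ {u1}
  [2] a ⇒ {u2}
  — P admits the full trace.
Executing ba from Q (initial set {v0}):
  [1] b ⇒ {v1}
  [2] a ⇒ ∅ (Q stuck)

traces(P) ≠ traces(Q) — witness ⟨ba⟩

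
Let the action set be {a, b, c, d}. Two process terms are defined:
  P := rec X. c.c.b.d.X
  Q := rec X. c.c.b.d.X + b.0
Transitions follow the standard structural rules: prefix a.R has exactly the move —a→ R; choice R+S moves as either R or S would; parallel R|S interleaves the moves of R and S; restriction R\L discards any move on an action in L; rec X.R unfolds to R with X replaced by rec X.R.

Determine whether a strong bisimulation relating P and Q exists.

LTS(P): 4 reachable states
  u0 = rec X. c.c.b.d.X :: ··c··> u1
  u1 = c.b.d.(rec X. c.c.b.d.X) :: ··c··> u2
  u2 = b.d.(rec X. c.c.b.d.X) :: ··b··> u3
  u3 = d.(rec X. c.c.b.d.X) :: ··d··> u0
LTS(Q): 5 reachable states
  v0 = rec X. c.c.b.d.X + b.0 :: ··b··> v1, ··c··> v2
  v1 = 0 :: (no moves)
  v2 = c.b.d.(rec X. c.c.b.d.X + b.0) :: ··c··> v3
  v3 = b.d.(rec X. c.c.b.d.X + b.0) :: ··b··> v4
  v4 = d.(rec X. c.c.b.d.X + b.0) :: ··d··> v0
Coarsest stable partition (strong bisimilarity classes):
  B0 = {u0}
  B1 = {u1}
  B2 = {u2}
  B3 = {u3}
  B4 = {v0}
  B5 = {v1}
  B6 = {v2}
  B7 = {v3}
  B8 = {v4}
u0 ∈ B0, v0 ∈ B4 → different blocks

not bisimilar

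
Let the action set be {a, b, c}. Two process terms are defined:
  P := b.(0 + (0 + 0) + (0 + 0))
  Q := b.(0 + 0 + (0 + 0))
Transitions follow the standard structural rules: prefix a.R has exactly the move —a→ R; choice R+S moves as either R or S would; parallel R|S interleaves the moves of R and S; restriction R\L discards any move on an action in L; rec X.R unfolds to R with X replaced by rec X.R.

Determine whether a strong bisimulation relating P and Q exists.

YES

Reachable graph of P (2 states):
  m0 = b.(0 + (0 + 0) + (0 + 0)) | ··b··> m1
  m1 = 0 + (0 + 0) + (0 + 0) | ·
Reachable graph of Q (2 states):
  n0 = b.(0 + 0 + (0 + 0)) | ··b··> n1
  n1 = 0 + 0 + (0 + 0) | ·
Partition-refinement fixed point:
  B0 = {m0, n0}
  B1 = {m1, n1}
m0 ∈ B0, n0 ∈ B0 → same block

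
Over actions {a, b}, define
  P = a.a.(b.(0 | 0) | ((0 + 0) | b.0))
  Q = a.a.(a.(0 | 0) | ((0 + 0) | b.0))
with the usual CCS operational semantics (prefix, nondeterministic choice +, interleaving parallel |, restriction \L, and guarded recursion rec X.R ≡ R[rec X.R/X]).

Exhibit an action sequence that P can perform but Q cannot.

Reachable graph of P (6 states):
  m0 = a.a.(b.(0 | 0) | ((0 + 0) | b.0)) :: ··a··> m1
  m1 = a.(b.(0 | 0) | ((0 + 0) | b.0)) :: ··a··> m2
  m2 = b.(0 | 0) | ((0 + 0) | b.0) :: ··b··> m3, ··b··> m4
  m3 = 0 | 0 | ((0 + 0) | b.0) :: ··b··> m5
  m4 = b.(0 | 0) | ((0 + 0) | 0) :: ··b··> m5
  m5 = 0 | 0 | ((0 + 0) | 0) :: (no moves)
Reachable graph of Q (6 states):
  n0 = a.a.(a.(0 | 0) | ((0 + 0) | b.0)) :: ··a··> n1
  n1 = a.(a.(0 | 0) | ((0 + 0) | b.0)) :: ··a··> n2
  n2 = a.(0 | 0) | ((0 + 0) | b.0) :: ··a··> n3, ··b··> n4
  n3 = 0 | 0 | ((0 + 0) | b.0) :: ··b··> n5
  n4 = a.(0 | 0) | ((0 + 0) | 0) :: ··a··> n5
  n5 = 0 | 0 | ((0 + 0) | 0) :: (no moves)
Trace ⟨aabb⟩ through P, begin at {m0}:
  [1] a ⇒ {m1}
  [2] a ⇒ {m2}
  [3] b ⇒ {m3, m4}
  [4] b ⇒ {m5}
  ✓ P
Trace ⟨aabb⟩ through Q, begin at {n0}:
  [1] a ⇒ {n1}
  [2] a ⇒ {n2}
  [3] b ⇒ {n4}
  [4] b ⇒ no successor for Q

aabb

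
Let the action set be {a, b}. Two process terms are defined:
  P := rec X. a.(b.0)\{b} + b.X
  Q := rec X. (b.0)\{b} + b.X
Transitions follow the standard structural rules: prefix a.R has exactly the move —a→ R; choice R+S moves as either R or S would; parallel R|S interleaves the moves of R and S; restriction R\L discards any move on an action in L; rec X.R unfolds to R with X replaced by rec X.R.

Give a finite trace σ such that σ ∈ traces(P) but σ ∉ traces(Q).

Reachable graph of P (2 states):
  u0 = rec X. a.(b.0)\{b} + b.X :: --a--▸ u1, --b--▸ u0
  u1 = (b.0)\{b} :: (no moves)
Reachable graph of Q (1 states):
  v0 = rec X. (b.0)\{b} + b.X :: --b--▸ v0
Executing a from P (initial set {u0}):
  step 1 (a): {u1}
  P completes σ.
Executing a from Q (initial set {v0}):
  step 1 (a): ∅ (Q stuck)

a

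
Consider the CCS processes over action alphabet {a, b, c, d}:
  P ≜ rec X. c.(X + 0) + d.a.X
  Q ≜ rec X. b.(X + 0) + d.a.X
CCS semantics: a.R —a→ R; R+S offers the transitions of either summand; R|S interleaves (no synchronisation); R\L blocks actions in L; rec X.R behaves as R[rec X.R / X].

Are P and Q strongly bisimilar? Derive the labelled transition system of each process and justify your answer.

NO

LTS(P): 3 reachable states
  p0 = rec X. c.(X + 0) + d.a.X → -c-> p1, -d-> p2
  p1 = (rec X. c.(X + 0) + d.a.X) + 0 → -c-> p1, -d-> p2
  p2 = a.(rec X. c.(X + 0) + d.a.X) → -a-> p0
LTS(Q): 3 reachable states
  q0 = rec X. b.(X + 0) + d.a.X → -b-> q1, -d-> q2
  q1 = (rec X. b.(X + 0) + d.a.X) + 0 → -b-> q1, -d-> q2
  q2 = a.(rec X. b.(X + 0) + d.a.X) → -a-> q0
Bisimilarity quotient blocks:
  B0 = {p0, p1}
  B1 = {p2}
  B2 = {q0, q1}
  B3 = {q2}
p0 ∈ B0, q0 ∈ B2 → different blocks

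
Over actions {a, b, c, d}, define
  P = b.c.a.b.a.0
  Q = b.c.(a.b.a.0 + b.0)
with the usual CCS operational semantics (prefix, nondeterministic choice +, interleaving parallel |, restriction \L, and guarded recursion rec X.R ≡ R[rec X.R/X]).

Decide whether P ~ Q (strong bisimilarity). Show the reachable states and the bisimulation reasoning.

P ≁ Q

P's transition system — 6 states:
  s0 = b.c.a.b.a.0 has moves =b=> s1
  s1 = c.a.b.a.0 has moves =c=> s2
  s2 = a.b.a.0 has moves =a=> s3
  s3 = b.a.0 has moves =b=> s4
  s4 = a.0 has moves =a=> s5
  s5 = 0 has moves deadlocked
Q's transition system — 6 states:
  t0 = b.c.(a.b.a.0 + b.0) has moves =b=> t1
  t1 = c.(a.b.a.0 + b.0) has moves =c=> t2
  t2 = a.b.a.0 + b.0 has moves =a=> t3, =b=> t4
  t3 = b.a.0 has moves =b=> t5
  t4 = 0 has moves deadlocked
  t5 = a.0 has moves =a=> t4
Partition-refinement fixed point:
  B0 = {s0}
  B1 = {s1}
  B2 = {s2}
  B3 = {s3, t3}
  B4 = {s4, t5}
  B5 = {s5, t4}
  B6 = {t0}
  B7 = {t1}
  B8 = {t2}
s0 ∈ B0, t0 ∈ B6 → different blocks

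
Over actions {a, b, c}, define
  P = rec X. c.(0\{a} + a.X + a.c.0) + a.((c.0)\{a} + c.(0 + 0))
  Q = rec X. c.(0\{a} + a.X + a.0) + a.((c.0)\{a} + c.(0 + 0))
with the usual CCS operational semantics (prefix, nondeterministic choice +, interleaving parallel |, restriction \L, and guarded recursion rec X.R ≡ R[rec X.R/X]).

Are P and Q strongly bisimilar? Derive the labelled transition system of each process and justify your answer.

LTS(P): 7 reachable states
  u0 = rec X. c.(0\{a} + a.X + a.c.0) + a.((c.0)\{a} + c.(0 + 0)) | =a=> u1, =c=> u2
  u1 = (c.0)\{a} + c.(0 + 0) | =c=> u3, =c=> u4
  u2 = 0\{a} + a.(rec X. c.(0\{a} + a.X + a.c.0) + a.((c.0)\{a} + c.(0 + 0))) + a.c.0 | =a=> u0, =a=> u5
  u3 = 0 + 0 | ∅
  u4 = 0\{a} | ∅
  u5 = c.0 | =c=> u6
  u6 = 0 | ∅
LTS(Q): 6 reachable states
  v0 = rec X. c.(0\{a} + a.X + a.0) + a.((c.0)\{a} + c.(0 + 0)) | =a=> v1, =c=> v2
  v1 = (c.0)\{a} + c.(0 + 0) | =c=> v3, =c=> v4
  v2 = 0\{a} + a.(rec X. c.(0\{a} + a.X + a.0) + a.((c.0)\{a} + c.(0 + 0))) + a.0 | =a=> v0, =a=> v5
  v3 = 0 + 0 | ∅
  v4 = 0\{a} | ∅
  v5 = 0 | ∅
Bisimilarity quotient blocks:
  B0 = {u0}
  B1 = {u2}
  B2 = {u1, u5, v1}
  B3 = {u3, u4, u6, v3, v4, v5}
  B4 = {v0}
  B5 = {v2}
u0 ∈ B0, v0 ∈ B4 → different blocks

P ≁ Q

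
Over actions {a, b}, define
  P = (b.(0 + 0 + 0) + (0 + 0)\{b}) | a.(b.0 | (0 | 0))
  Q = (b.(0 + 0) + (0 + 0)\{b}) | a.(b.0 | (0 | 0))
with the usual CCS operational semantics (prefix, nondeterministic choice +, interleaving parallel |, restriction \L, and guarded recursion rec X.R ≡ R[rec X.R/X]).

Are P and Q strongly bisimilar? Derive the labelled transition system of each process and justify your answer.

bisimilar

LTS(P): 6 reachable states
  u0 = (b.(0 + 0 + 0) + (0 + 0)\{b}) | a.(b.0 | (0 | 0)) | ··a··> u1, ··b··> u2
  u1 = (b.(0 + 0 + 0) + (0 + 0)\{b}) | (b.0 | (0 | 0)) | ··b··> u3, ··b··> u4
  u2 = (0 + 0 + 0) | a.(b.0 | (0 | 0)) | ··a··> u3
  u3 = (0 + 0 + 0) | (b.0 | (0 | 0)) | ··b··> u5
  u4 = (b.(0 + 0 + 0) + (0 + 0)\{b}) | (0 | (0 | 0)) | ··b··> u5
  u5 = (0 + 0 + 0) | (0 | (0 | 0)) | ∅
LTS(Q): 6 reachable states
  v0 = (b.(0 + 0) + (0 + 0)\{b}) | a.(b.0 | (0 | 0)) | ··a··> v1, ··b··> v2
  v1 = (b.(0 + 0) + (0 + 0)\{b}) | (b.0 | (0 | 0)) | ··b··> v3, ··b··> v4
  v2 = (0 + 0) | a.(b.0 | (0 | 0)) | ··a··> v3
  v3 = (0 + 0) | (b.0 | (0 | 0)) | ··b··> v5
  v4 = (b.(0 + 0) + (0 + 0)\{b}) | (0 | (0 | 0)) | ··b··> v5
  v5 = (0 + 0) | (0 | (0 | 0)) | ∅
Partition-refinement fixed point:
  B0 = {u0, v0}
  B1 = {u2, v2}
  B2 = {u3, u4, v3, v4}
  B3 = {u5, v5}
  B4 = {u1, v1}
u0 ∈ B0, v0 ∈ B0 → same block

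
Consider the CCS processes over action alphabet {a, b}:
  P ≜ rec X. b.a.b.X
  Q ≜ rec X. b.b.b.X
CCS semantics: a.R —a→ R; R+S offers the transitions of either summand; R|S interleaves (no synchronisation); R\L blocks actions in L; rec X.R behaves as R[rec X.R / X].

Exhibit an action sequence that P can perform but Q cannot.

ba

Reachable graph of P (3 states):
  u0 = rec X. b.a.b.X | —b→ u1
  u1 = a.b.(rec X. b.a.b.X) | —a→ u2
  u2 = b.(rec X. b.a.b.X) | —b→ u0
Reachable graph of Q (3 states):
  v0 = rec X. b.b.b.X | —b→ v1
  v1 = b.b.(rec X. b.b.b.X) | —b→ v2
  v2 = b.(rec X. b.b.b.X) | —b→ v0
Trace ⟨ba⟩ through P, begin at {u0}:
  step 1 (b): {u1}
  step 2 (a): {u2}
  ✓ P
Trace ⟨ba⟩ through Q, begin at {v0}:
  step 1 (b): {v1}
  step 2 (a): no successor for Q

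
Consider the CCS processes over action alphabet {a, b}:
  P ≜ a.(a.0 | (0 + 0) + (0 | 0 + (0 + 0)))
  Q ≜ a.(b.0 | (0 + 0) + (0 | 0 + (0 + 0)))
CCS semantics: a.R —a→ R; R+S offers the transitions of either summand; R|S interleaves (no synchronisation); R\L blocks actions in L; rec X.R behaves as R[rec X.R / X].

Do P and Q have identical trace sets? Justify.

P's transition system — 3 states:
  u0 = a.(a.0 | (0 + 0) + (0 | 0 + (0 + 0))) | --a--▸ u1
  u1 = a.0 | (0 + 0) + (0 | 0 + (0 + 0)) | --a--▸ u2
  u2 = 0 | (0 + 0) | ∅
Q's transition system — 3 states:
  v0 = a.(b.0 | (0 + 0) + (0 | 0 + (0 + 0))) | --a--▸ v1
  v1 = b.0 | (0 + 0) + (0 | 0 + (0 + 0)) | --b--▸ v2
  v2 = 0 | (0 + 0) | ∅
Run σ = ⟨aa⟩ on P: start {u0}
  [1] a ⇒ {u1}
  [2] a ⇒ {u2}
  — P admits the full trace.
Run σ = ⟨aa⟩ on Q: start {v0}
  [1] a ⇒ {v1}
  [2] a ⇒ ∅ (Q stuck)

NO — witness ⟨aa⟩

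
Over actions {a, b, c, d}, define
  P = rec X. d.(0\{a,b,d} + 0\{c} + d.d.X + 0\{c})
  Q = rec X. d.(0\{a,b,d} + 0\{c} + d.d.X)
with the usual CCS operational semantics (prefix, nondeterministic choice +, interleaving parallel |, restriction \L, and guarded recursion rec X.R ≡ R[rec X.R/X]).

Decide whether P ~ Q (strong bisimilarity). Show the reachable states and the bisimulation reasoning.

Reachable graph of P (3 states):
  m0 = rec X. d.(0\{a,b,d} + 0\{c} + d.d.X + 0\{c}) → =d=> m1
  m1 = 0\{a,b,d} + 0\{c} + d.d.(rec X. d.(0\{a,b,d} + 0\{c} + d.d.X + 0\{c})) + 0\{c} → =d=> m2
  m2 = d.(rec X. d.(0\{a,b,d} + 0\{c} + d.d.X + 0\{c})) → =d=> m0
Reachable graph of Q (3 states):
  n0 = rec X. d.(0\{a,b,d} + 0\{c} + d.d.X) → =d=> n1
  n1 = 0\{a,b,d} + 0\{c} + d.d.(rec X. d.(0\{a,b,d} + 0\{c} + d.d.X)) → =d=> n2
  n2 = d.(rec X. d.(0\{a,b,d} + 0\{c} + d.d.X)) → =d=> n0
Partition-refinement fixed point:
  B0 = {m0, m1, m2, n0, n1, n2}
m0 ∈ B0, n0 ∈ B0 → same block

P ~ Q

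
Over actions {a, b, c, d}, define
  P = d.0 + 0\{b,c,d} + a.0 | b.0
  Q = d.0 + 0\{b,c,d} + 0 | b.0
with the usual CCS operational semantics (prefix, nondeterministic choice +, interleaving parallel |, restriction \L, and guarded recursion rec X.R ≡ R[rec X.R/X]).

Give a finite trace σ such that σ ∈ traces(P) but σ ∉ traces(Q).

Reachable graph of P (5 states):
  u0 = d.0 + 0\{b,c,d} + a.0 | b.0 → =a=> u1, =b=> u2, =d=> u3
  u1 = 0 | b.0 → =b=> u4
  u2 = a.0 | 0 → =a=> u4
  u3 = 0 → ∅
  u4 = 0 | 0 → ∅
Reachable graph of Q (3 states):
  v0 = d.0 + 0\{b,c,d} + 0 | b.0 → =b=> v1, =d=> v2
  v1 = 0 | 0 → ∅
  v2 = 0 → ∅
Trace ⟨a⟩ through P, begin at {u0}:
  step 1 (a): {u1}
  P completes σ.
Trace ⟨a⟩ through Q, begin at {v0}:
  step 1 (a): no successor for Q

a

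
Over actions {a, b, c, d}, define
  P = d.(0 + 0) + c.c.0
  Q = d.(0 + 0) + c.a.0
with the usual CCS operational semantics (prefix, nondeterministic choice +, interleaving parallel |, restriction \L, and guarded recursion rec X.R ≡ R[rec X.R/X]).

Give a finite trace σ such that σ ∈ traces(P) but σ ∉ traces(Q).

LTS(P): 4 reachable states
  u0 = d.(0 + 0) + c.c.0 ⊢ ··c··> u1, ··d··> u2
  u1 = c.0 ⊢ ··c··> u3
  u2 = 0 + 0 ⊢ deadlocked
  u3 = 0 ⊢ deadlocked
LTS(Q): 4 reachable states
  v0 = d.(0 + 0) + c.a.0 ⊢ ··c··> v1, ··d··> v2
  v1 = a.0 ⊢ ··a··> v3
  v2 = 0 + 0 ⊢ deadlocked
  v3 = 0 ⊢ deadlocked
Run σ = ⟨cc⟩ on P: start {u0}
  [1] c ⇒ {u1}
  [2] c ⇒ {u3}
  ✓ P
Run σ = ⟨cc⟩ on Q: start {v0}
  [1] c ⇒ {v1}
  [2] c ⇒ ∅ (Q stuck)

cc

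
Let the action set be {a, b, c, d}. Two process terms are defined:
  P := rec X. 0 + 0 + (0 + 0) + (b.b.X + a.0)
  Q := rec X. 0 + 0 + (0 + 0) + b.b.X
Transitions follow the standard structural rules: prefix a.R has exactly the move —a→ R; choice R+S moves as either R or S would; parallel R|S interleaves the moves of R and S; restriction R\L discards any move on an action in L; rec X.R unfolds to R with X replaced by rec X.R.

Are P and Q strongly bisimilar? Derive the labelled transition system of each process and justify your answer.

not bisimilar

P's transition system — 3 states:
  u0 = rec X. 0 + 0 + (0 + 0) + (b.b.X + a.0) ⊢ —a→ u1, —b→ u2
  u1 = 0 ⊢ (no moves)
  u2 = b.(rec X. 0 + 0 + (0 + 0) + (b.b.X + a.0)) ⊢ —b→ u0
Q's transition system — 2 states:
  v0 = rec X. 0 + 0 + (0 + 0) + b.b.X ⊢ —b→ v1
  v1 = b.(rec X. 0 + 0 + (0 + 0) + b.b.X) ⊢ —b→ v0
Partition-refinement fixed point:
  B0 = {u0}
  B1 = {u2}
  B2 = {u1}
  B3 = {v0, v1}
u0 ∈ B0, v0 ∈ B3 → different blocks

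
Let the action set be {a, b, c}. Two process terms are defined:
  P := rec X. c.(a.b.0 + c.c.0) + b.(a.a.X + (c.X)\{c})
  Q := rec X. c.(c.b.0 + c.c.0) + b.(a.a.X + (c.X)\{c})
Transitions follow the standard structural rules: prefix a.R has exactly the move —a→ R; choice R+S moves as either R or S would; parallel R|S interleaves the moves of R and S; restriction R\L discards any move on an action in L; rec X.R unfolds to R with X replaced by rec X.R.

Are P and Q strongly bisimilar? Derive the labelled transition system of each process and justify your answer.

Reachable graph of P (7 states):
  p0 = rec X. c.(a.b.0 + c.c.0) + b.(a.a.X + (c.X)\{c}) :: ··b··> p1, ··c··> p2
  p1 = a.a.(rec X. c.(a.b.0 + c.c.0) + b.(a.a.X + (c.X)\{c})) + (c.(rec X. c.(a.b.0 + c.c.0) + b.(a.a.X + (c.X)\{c})))\{c} :: ··a··> p3
  p2 = a.b.0 + c.c.0 :: ··a··> p4, ··c··> p5
  p3 = a.(rec X. c.(a.b.0 + c.c.0) + b.(a.a.X + (c.X)\{c})) :: ··a··> p0
  p4 = b.0 :: ··b··> p6
  p5 = c.0 :: ··c··> p6
  p6 = 0 :: ·
Reachable graph of Q (7 states):
  q0 = rec X. c.(c.b.0 + c.c.0) + b.(a.a.X + (c.X)\{c}) :: ··b··> q1, ··c··> q2
  q1 = a.a.(rec X. c.(c.b.0 + c.c.0) + b.(a.a.X + (c.X)\{c})) + (c.(rec X. c.(c.b.0 + c.c.0) + b.(a.a.X + (c.X)\{c})))\{c} :: ··a··> q3
  q2 = c.b.0 + c.c.0 :: ··c··> q4, ··c··> q5
  q3 = a.(rec X. c.(c.b.0 + c.c.0) + b.(a.a.X + (c.X)\{c})) :: ··a··> q0
  q4 = b.0 :: ··b··> q6
  q5 = c.0 :: ··c··> q6
  q6 = 0 :: ·
Coarsest stable partition (strong bisimilarity classes):
  B0 = {p0}
  B1 = {p2}
  B2 = {p4, q4}
  B3 = {p6, q6}
  B4 = {p5, q5}
  B5 = {p1}
  B6 = {p3}
  B7 = {q0}
  B8 = {q1}
  B9 = {q3}
  B10 = {q2}
p0 ∈ B0, q0 ∈ B7 → different blocks

NO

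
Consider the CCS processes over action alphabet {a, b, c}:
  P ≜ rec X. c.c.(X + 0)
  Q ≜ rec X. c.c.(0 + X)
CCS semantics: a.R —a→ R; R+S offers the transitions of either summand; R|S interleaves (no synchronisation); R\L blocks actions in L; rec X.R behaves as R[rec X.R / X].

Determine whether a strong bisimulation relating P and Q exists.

LTS(P): 3 reachable states
  p0 = rec X. c.c.(X + 0) ⊢ —c→ p1
  p1 = c.((rec X. c.c.(X + 0)) + 0) ⊢ —c→ p2
  p2 = (rec X. c.c.(X + 0)) + 0 ⊢ —c→ p1
LTS(Q): 3 reachable states
  q0 = rec X. c.c.(0 + X) ⊢ —c→ q1
  q1 = c.(0 + (rec X. c.c.(0 + X))) ⊢ —c→ q2
  q2 = 0 + (rec X. c.c.(0 + X)) ⊢ —c→ q1
Partition-refinement fixed point:
  B0 = {p0, p1, p2, q0, q1, q2}
p0 ∈ B0, q0 ∈ B0 → same block

YES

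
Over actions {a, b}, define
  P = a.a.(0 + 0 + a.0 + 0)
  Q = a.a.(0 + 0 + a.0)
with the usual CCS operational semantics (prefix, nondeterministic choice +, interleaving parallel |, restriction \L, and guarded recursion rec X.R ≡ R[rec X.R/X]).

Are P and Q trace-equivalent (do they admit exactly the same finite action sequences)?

trace-equivalent

LTS(P): 4 reachable states
  p0 = a.a.(0 + 0 + a.0 + 0) → --a--▸ p1
  p1 = a.(0 + 0 + a.0 + 0) → --a--▸ p2
  p2 = 0 + 0 + a.0 + 0 → --a--▸ p3
  p3 = 0 → ∅
LTS(Q): 4 reachable states
  q0 = a.a.(0 + 0 + a.0) → --a--▸ q1
  q1 = a.(0 + 0 + a.0) → --a--▸ q2
  q2 = 0 + 0 + a.0 → --a--▸ q3
  q3 = 0 → ∅
Partition-refinement fixed point:
  B0 = {p0, q0}
  B1 = {p1, q1}
  B2 = {p2, q2}
  B3 = {p3, q3}
p0 ∈ B0, q0 ∈ B0 → same block
Bisimilar ⇒ trace-equivalent.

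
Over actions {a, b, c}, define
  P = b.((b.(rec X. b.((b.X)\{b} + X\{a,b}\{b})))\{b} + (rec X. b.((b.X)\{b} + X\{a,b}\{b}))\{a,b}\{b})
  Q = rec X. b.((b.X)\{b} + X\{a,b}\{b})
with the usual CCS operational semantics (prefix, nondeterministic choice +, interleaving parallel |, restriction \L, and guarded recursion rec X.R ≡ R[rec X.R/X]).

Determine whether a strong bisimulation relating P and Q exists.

LTS(P): 2 reachable states
  p0 = b.((b.(rec X. b.((b.X)\{b} + X\{a,b}\{b})))\{b} + (rec X. b.((b.X)\{b} + X\{a,b}\{b}))\{a,b}\{b}) | =b=> p1
  p1 = (b.(rec X. b.((b.X)\{b} + X\{a,b}\{b})))\{b} + (rec X. b.((b.X)\{b} + X\{a,b}\{b}))\{a,b}\{b} | ·
LTS(Q): 2 reachable states
  q0 = rec X. b.((b.X)\{b} + X\{a,b}\{b}) | =b=> q1
  q1 = (b.(rec X. b.((b.X)\{b} + X\{a,b}\{b})))\{b} + (rec X. b.((b.X)\{b} + X\{a,b}\{b}))\{a,b}\{b} | ·
Bisimilarity quotient blocks:
  B0 = {p0, q0}
  B1 = {p1, q1}
p0 ∈ B0, q0 ∈ B0 → same block

P ~ Q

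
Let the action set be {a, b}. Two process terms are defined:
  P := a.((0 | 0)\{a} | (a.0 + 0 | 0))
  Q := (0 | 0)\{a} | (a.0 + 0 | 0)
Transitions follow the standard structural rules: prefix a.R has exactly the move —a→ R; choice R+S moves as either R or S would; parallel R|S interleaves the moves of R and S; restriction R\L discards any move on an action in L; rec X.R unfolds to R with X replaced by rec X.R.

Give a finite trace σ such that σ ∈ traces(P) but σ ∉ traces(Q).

aa

Reachable graph of P (3 states):
  m0 = a.((0 | 0)\{a} | (a.0 + 0 | 0)) ⊢ =a=> m1
  m1 = (0 | 0)\{a} | (a.0 + 0 | 0) ⊢ =a=> m2
  m2 = (0 | 0)\{a} | 0 ⊢ ∅
Reachable graph of Q (2 states):
  n0 = (0 | 0)\{a} | (a.0 + 0 | 0) ⊢ =a=> n1
  n1 = (0 | 0)\{a} | 0 ⊢ ∅
Run σ = ⟨aa⟩ on P: start {m0}
  after a @ step 1: {m1}
  after a @ step 2: {m2}
  — P admits the full trace.
Run σ = ⟨aa⟩ on Q: start {n0}
  after a @ step 1: {n1}
  after a @ step 2: ∅ (Q stuck)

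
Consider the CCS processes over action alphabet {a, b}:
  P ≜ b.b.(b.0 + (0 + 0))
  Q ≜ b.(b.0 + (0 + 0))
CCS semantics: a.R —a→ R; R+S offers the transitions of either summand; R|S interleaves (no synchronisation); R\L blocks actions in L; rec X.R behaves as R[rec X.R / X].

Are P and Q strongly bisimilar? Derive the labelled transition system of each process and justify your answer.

P's transition system — 4 states:
  m0 = b.b.(b.0 + (0 + 0)) :: —b→ m1
  m1 = b.(b.0 + (0 + 0)) :: —b→ m2
  m2 = b.0 + (0 + 0) :: —b→ m3
  m3 = 0 :: ∅
Q's transition system — 3 states:
  n0 = b.(b.0 + (0 + 0)) :: —b→ n1
  n1 = b.0 + (0 + 0) :: —b→ n2
  n2 = 0 :: ∅
Partition-refinement fixed point:
  B0 = {m0}
  B1 = {m1, n0}
  B2 = {m2, n1}
  B3 = {m3, n2}
m0 ∈ B0, n0 ∈ B1 → different blocks

NO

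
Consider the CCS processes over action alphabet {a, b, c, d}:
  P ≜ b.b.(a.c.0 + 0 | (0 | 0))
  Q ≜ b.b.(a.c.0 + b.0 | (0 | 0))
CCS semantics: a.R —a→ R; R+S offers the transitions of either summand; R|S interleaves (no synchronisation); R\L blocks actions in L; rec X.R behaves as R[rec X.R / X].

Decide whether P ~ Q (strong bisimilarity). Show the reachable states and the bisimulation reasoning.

not bisimilar

LTS(P): 5 reachable states
  u0 = b.b.(a.c.0 + 0 | (0 | 0)) has moves —b→ u1
  u1 = b.(a.c.0 + 0 | (0 | 0)) has moves —b→ u2
  u2 = a.c.0 + 0 | (0 | 0) has moves —a→ u3
  u3 = c.0 has moves —c→ u4
  u4 = 0 has moves deadlocked
LTS(Q): 6 reachable states
  v0 = b.b.(a.c.0 + b.0 | (0 | 0)) has moves —b→ v1
  v1 = b.(a.c.0 + b.0 | (0 | 0)) has moves —b→ v2
  v2 = a.c.0 + b.0 | (0 | 0) has moves —a→ v3, —b→ v4
  v3 = c.0 has moves —c→ v5
  v4 = 0 | (0 | 0) has moves deadlocked
  v5 = 0 has moves deadlocked
Bisimilarity quotient blocks:
  B0 = {u0}
  B1 = {u1}
  B2 = {u2}
  B3 = {u3, v3}
  B4 = {u4, v4, v5}
  B5 = {v0}
  B6 = {v1}
  B7 = {v2}
u0 ∈ B0, v0 ∈ B5 → different blocks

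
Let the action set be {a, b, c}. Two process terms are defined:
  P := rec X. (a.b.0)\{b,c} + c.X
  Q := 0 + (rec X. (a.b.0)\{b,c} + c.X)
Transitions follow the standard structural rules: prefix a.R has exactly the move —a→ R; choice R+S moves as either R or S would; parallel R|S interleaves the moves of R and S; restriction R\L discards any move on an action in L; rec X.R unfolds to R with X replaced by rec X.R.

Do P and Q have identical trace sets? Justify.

traces(P) = traces(Q)

P's transition system — 2 states:
  s0 = rec X. (a.b.0)\{b,c} + c.X ⊢ =a=> s1, =c=> s0
  s1 = (b.0)\{b,c} ⊢ ∅
Q's transition system — 3 states:
  t0 = 0 + (rec X. (a.b.0)\{b,c} + c.X) ⊢ =a=> t1, =c=> t2
  t1 = (b.0)\{b,c} ⊢ ∅
  t2 = rec X. (a.b.0)\{b,c} + c.X ⊢ =a=> t1, =c=> t2
Bisimilarity quotient blocks:
  B0 = {s0, t0, t2}
  B1 = {s1, t1}
s0 ∈ B0, t0 ∈ B0 → same block
Bisimilar ⇒ trace-equivalent.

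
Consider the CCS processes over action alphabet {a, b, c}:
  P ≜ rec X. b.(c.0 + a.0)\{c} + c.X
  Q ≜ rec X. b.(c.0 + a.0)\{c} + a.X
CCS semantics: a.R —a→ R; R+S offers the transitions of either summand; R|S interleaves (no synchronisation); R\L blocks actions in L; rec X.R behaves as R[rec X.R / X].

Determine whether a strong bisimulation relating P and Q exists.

P's transition system — 3 states:
  u0 = rec X. b.(c.0 + a.0)\{c} + c.X has moves -b-> u1, -c-> u0
  u1 = (c.0 + a.0)\{c} has moves -a-> u2
  u2 = 0\{c} has moves ∅
Q's transition system — 3 states:
  v0 = rec X. b.(c.0 + a.0)\{c} + a.X has moves -a-> v0, -b-> v1
  v1 = (c.0 + a.0)\{c} has moves -a-> v2
  v2 = 0\{c} has moves ∅
Bisimilarity quotient blocks:
  B0 = {u0}
  B1 = {u1, v1}
  B2 = {u2, v2}
  B3 = {v0}
u0 ∈ B0, v0 ∈ B3 → different blocks

not bisimilar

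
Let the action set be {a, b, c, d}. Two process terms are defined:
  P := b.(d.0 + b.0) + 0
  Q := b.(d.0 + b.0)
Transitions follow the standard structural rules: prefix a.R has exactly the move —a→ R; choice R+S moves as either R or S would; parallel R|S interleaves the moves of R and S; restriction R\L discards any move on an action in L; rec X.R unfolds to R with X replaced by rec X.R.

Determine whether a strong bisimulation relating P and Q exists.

Reachable graph of P (3 states):
  s0 = b.(d.0 + b.0) + 0 | --b--▸ s1
  s1 = d.0 + b.0 | --b--▸ s2, --d--▸ s2
  s2 = 0 | ·
Reachable graph of Q (3 states):
  t0 = b.(d.0 + b.0) | --b--▸ t1
  t1 = d.0 + b.0 | --b--▸ t2, --d--▸ t2
  t2 = 0 | ·
Partition-refinement fixed point:
  B0 = {s0, t0}
  B1 = {s1, t1}
  B2 = {s2, t2}
s0 ∈ B0, t0 ∈ B0 → same block

bisimilar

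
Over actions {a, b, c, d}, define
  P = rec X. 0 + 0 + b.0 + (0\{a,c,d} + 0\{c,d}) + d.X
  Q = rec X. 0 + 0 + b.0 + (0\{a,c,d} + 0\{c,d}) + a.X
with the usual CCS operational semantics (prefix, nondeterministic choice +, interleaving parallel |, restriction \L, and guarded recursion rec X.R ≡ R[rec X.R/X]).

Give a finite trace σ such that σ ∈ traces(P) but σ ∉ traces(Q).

P's transition system — 2 states:
  s0 = rec X. 0 + 0 + b.0 + (0\{a,c,d} + 0\{c,d}) + d.X ⊢ ··b··> s1, ··d··> s0
  s1 = 0 ⊢ (no moves)
Q's transition system — 2 states:
  t0 = rec X. 0 + 0 + b.0 + (0\{a,c,d} + 0\{c,d}) + a.X ⊢ ··a··> t0, ··b··> t1
  t1 = 0 ⊢ (no moves)
Run σ = ⟨d⟩ on P: start {s0}
  after d @ step 1: {s0}
  P completes σ.
Run σ = ⟨d⟩ on Q: start {t0}
  after d @ step 1: ∅ (Q stuck)

d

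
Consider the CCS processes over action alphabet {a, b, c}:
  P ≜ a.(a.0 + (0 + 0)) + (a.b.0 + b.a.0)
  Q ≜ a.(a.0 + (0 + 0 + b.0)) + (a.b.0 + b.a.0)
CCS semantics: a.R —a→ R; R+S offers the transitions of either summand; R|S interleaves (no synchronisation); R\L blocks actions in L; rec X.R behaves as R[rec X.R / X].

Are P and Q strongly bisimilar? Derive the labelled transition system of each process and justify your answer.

P's transition system — 5 states:
  m0 = a.(a.0 + (0 + 0)) + (a.b.0 + b.a.0) :: —a→ m1, —a→ m2, —b→ m3
  m1 = a.0 + (0 + 0) :: —a→ m4
  m2 = b.0 :: —b→ m4
  m3 = a.0 :: —a→ m4
  m4 = 0 :: ∅
Q's transition system — 5 states:
  n0 = a.(a.0 + (0 + 0 + b.0)) + (a.b.0 + b.a.0) :: —a→ n1, —a→ n2, —b→ n3
  n1 = a.0 + (0 + 0 + b.0) :: —a→ n4, —b→ n4
  n2 = b.0 :: —b→ n4
  n3 = a.0 :: —a→ n4
  n4 = 0 :: ∅
Bisimilarity quotient blocks:
  B0 = {m0}
  B1 = {m2, n2}
  B2 = {m4, n4}
  B3 = {m1, m3, n3}
  B4 = {n0}
  B5 = {n1}
m0 ∈ B0, n0 ∈ B4 → different blocks

not bisimilar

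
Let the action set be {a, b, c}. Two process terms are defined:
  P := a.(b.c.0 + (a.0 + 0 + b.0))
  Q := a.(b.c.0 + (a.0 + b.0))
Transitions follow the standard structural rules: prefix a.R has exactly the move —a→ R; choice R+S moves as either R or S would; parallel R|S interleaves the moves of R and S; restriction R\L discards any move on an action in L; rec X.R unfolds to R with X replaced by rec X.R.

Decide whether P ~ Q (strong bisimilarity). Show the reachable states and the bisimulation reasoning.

bisimilar

Reachable graph of P (4 states):
  u0 = a.(b.c.0 + (a.0 + 0 + b.0)) has moves ··a··> u1
  u1 = b.c.0 + (a.0 + 0 + b.0) has moves ··a··> u2, ··b··> u2, ··b··> u3
  u2 = 0 has moves (no moves)
  u3 = c.0 has moves ··c··> u2
Reachable graph of Q (4 states):
  v0 = a.(b.c.0 + (a.0 + b.0)) has moves ··a··> v1
  v1 = b.c.0 + (a.0 + b.0) has moves ··a··> v2, ··b··> v2, ··b··> v3
  v2 = 0 has moves (no moves)
  v3 = c.0 has moves ··c··> v2
Partition-refinement fixed point:
  B0 = {u0, v0}
  B1 = {u1, v1}
  B2 = {u2, v2}
  B3 = {u3, v3}
u0 ∈ B0, v0 ∈ B0 → same block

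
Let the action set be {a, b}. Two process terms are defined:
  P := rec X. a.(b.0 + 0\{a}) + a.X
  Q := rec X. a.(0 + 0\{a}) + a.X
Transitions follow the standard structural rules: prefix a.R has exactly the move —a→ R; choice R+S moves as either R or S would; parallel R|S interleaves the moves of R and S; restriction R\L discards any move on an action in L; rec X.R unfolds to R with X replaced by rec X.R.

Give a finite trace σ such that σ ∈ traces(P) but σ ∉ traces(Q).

LTS(P): 3 reachable states
  m0 = rec X. a.(b.0 + 0\{a}) + a.X ⊢ --a--▸ m0, --a--▸ m1
  m1 = b.0 + 0\{a} ⊢ --b--▸ m2
  m2 = 0 ⊢ (no moves)
LTS(Q): 2 reachable states
  n0 = rec X. a.(0 + 0\{a}) + a.X ⊢ --a--▸ n0, --a--▸ n1
  n1 = 0 + 0\{a} ⊢ (no moves)
Run σ = ⟨ab⟩ on P: start {m0}
  step 1 (a): {m0, m1}
  step 2 (b): {m2}
  — P admits the full trace.
Run σ = ⟨ab⟩ on Q: start {n0}
  step 1 (a): {n0, n1}
  step 2 (b): ∅  — Q cannot continue

ab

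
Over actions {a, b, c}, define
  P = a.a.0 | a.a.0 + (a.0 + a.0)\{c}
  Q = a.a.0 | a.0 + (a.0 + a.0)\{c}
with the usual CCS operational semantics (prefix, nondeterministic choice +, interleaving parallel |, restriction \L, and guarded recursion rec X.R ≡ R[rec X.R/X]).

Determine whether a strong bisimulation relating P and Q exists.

LTS(P): 10 reachable states
  u0 = a.a.0 | a.a.0 + (a.0 + a.0)\{c} has moves —a→ u1, —a→ u2, —a→ u3
  u1 = 0\{c} has moves ·
  u2 = a.0 | a.a.0 has moves —a→ u4, —a→ u5
  u3 = a.a.0 | a.0 has moves —a→ u5, —a→ u6
  u4 = 0 | a.a.0 has moves —a→ u7
  u5 = a.0 | a.0 has moves —a→ u7, —a→ u8
  u6 = a.a.0 | 0 has moves —a→ u8
  u7 = 0 | a.0 has moves —a→ u9
  u8 = a.0 | 0 has moves —a→ u9
  u9 = 0 | 0 has moves ·
LTS(Q): 7 reachable states
  v0 = a.a.0 | a.0 + (a.0 + a.0)\{c} has moves —a→ v1, —a→ v2, —a→ v3
  v1 = 0\{c} has moves ·
  v2 = a.0 | a.0 has moves —a→ v4, —a→ v5
  v3 = a.a.0 | 0 has moves —a→ v5
  v4 = 0 | a.0 has moves —a→ v6
  v5 = a.0 | 0 has moves —a→ v6
  v6 = 0 | 0 has moves ·
Partition-refinement fixed point:
  B0 = {u0}
  B1 = {u2, u3}
  B2 = {u4, u5, u6, v2, v3}
  B3 = {u7, u8, v4, v5}
  B4 = {u1, u9, v1, v6}
  B5 = {v0}
u0 ∈ B0, v0 ∈ B5 → different blocks

P ≁ Q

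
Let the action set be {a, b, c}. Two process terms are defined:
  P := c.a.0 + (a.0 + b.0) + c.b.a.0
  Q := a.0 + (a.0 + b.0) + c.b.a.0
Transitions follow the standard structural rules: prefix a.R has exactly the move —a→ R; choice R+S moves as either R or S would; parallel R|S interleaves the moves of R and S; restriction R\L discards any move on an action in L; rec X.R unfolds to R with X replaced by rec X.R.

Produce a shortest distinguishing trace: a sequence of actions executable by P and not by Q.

LTS(P): 4 reachable states
  u0 = c.a.0 + (a.0 + b.0) + c.b.a.0 has moves --a--▸ u1, --b--▸ u1, --c--▸ u2, --c--▸ u3
  u1 = 0 has moves stopped
  u2 = a.0 has moves --a--▸ u1
  u3 = b.a.0 has moves --b--▸ u2
LTS(Q): 4 reachable states
  v0 = a.0 + (a.0 + b.0) + c.b.a.0 has moves --a--▸ v1, --b--▸ v1, --c--▸ v2
  v1 = 0 has moves stopped
  v2 = b.a.0 has moves --b--▸ v3
  v3 = a.0 has moves --a--▸ v1
Run σ = ⟨ca⟩ on P: start {u0}
  [1] c ⇒ {u2, u3}
  [2] a ⇒ {u1}
  P completes σ.
Run σ = ⟨ca⟩ on Q: start {v0}
  [1] c ⇒ {v2}
  [2] a ⇒ ∅ (Q stuck)

ca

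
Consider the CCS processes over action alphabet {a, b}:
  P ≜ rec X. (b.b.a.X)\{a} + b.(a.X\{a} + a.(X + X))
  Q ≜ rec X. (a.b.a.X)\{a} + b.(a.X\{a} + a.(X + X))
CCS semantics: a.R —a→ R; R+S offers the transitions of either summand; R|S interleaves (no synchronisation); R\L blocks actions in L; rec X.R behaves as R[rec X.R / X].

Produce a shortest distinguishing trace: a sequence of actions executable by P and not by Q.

Reachable graph of P (9 states):
  u0 = rec X. (b.b.a.X)\{a} + b.(a.X\{a} + a.(X + X)) ⊢ ··b··> u1, ··b··> u2
  u1 = (b.a.(rec X. (b.b.a.X)\{a} + b.(a.X\{a} + a.(X + X))))\{a} ⊢ ··b··> u3
  u2 = a.(rec X. (b.b.a.X)\{a} + b.(a.X\{a} + a.(X + X)))\{a} + a.((rec X. (b.b.a.X)\{a} + b.(a.X\{a} + a.(X + X))) + (rec X. (b.b.a.X)\{a} + b.(a.X\{a} + a.(X + X)))) ⊢ ··a··> u4, ··a··> u5
  u3 = (a.(rec X. (b.b.a.X)\{a} + b.(a.X\{a} + a.(X + X))))\{a} ⊢ ·
  u4 = (rec X. (b.b.a.X)\{a} + b.(a.X\{a} + a.(X + X))) + (rec X. (b.b.a.X)\{a} + b.(a.X\{a} + a.(X + X))) ⊢ ··b··> u1, ··b··> u2
  u5 = (rec X. (b.b.a.X)\{a} + b.(a.X\{a} + a.(X + X)))\{a} ⊢ ··b··> u6, ··b··> u7
  u6 = (a.(rec X. (b.b.a.X)\{a} + b.(a.X\{a} + a.(X + X)))\{a} + a.((rec X. (b.b.a.X)\{a} + b.(a.X\{a} + a.(X + X))) + (rec X. (b.b.a.X)\{a} + b.(a.X\{a} + a.(X + X)))))\{a} ⊢ ·
  u7 = (b.a.(rec X. (b.b.a.X)\{a} + b.(a.X\{a} + a.(X + X))))\{a}\{a} ⊢ ··b··> u8
  u8 = (a.(rec X. (b.b.a.X)\{a} + b.(a.X\{a} + a.(X + X))))\{a}\{a} ⊢ ·
Reachable graph of Q (5 states):
  v0 = rec X. (a.b.a.X)\{a} + b.(a.X\{a} + a.(X + X)) ⊢ ··b··> v1
  v1 = a.(rec X. (a.b.a.X)\{a} + b.(a.X\{a} + a.(X + X)))\{a} + a.((rec X. (a.b.a.X)\{a} + b.(a.X\{a} + a.(X + X))) + (rec X. (a.b.a.X)\{a} + b.(a.X\{a} + a.(X + X)))) ⊢ ··a··> v2, ··a··> v3
  v2 = (rec X. (a.b.a.X)\{a} + b.(a.X\{a} + a.(X + X))) + (rec X. (a.b.a.X)\{a} + b.(a.X\{a} + a.(X + X))) ⊢ ··b··> v1
  v3 = (rec X. (a.b.a.X)\{a} + b.(a.X\{a} + a.(X + X)))\{a} ⊢ ··b··> v4
  v4 = (a.(rec X. (a.b.a.X)\{a} + b.(a.X\{a} + a.(X + X)))\{a} + a.((rec X. (a.b.a.X)\{a} + b.(a.X\{a} + a.(X + X))) + (rec X. (a.b.a.X)\{a} + b.(a.X\{a} + a.(X + X)))))\{a} ⊢ ·
Run σ = ⟨bb⟩ on P: start {u0}
  [1] b ⇒ {u1, u2}
  [2] b ⇒ {u3}
  — P admits the full trace.
Run σ = ⟨bb⟩ on Q: start {v0}
  [1] b ⇒ {v1}
  [2] b ⇒ no successor for Q

bb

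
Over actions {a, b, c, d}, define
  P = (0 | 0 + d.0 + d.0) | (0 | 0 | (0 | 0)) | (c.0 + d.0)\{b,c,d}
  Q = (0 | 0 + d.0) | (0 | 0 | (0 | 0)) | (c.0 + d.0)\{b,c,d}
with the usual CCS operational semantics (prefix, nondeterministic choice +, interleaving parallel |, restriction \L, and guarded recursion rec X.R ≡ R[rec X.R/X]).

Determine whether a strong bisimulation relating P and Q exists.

LTS(P): 2 reachable states
  m0 = (0 | 0 + d.0 + d.0) | (0 | 0 | (0 | 0)) | (c.0 + d.0)\{b,c,d} :: --d--▸ m1
  m1 = 0 | (0 | 0 | (0 | 0)) | (c.0 + d.0)\{b,c,d} :: ∅
LTS(Q): 2 reachable states
  n0 = (0 | 0 + d.0) | (0 | 0 | (0 | 0)) | (c.0 + d.0)\{b,c,d} :: --d--▸ n1
  n1 = 0 | (0 | 0 | (0 | 0)) | (c.0 + d.0)\{b,c,d} :: ∅
Partition-refinement fixed point:
  B0 = {m0, n0}
  B1 = {m1, n1}
m0 ∈ B0, n0 ∈ B0 → same block

bisimilar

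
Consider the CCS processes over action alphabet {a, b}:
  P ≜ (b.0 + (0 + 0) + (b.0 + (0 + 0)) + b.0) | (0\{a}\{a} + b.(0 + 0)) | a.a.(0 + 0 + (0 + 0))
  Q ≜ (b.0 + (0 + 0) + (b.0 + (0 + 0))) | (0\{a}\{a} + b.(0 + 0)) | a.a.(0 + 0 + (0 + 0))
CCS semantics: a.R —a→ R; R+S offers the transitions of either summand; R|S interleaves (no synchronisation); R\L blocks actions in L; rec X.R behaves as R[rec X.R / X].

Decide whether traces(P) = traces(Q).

YES

P's transition system — 12 states:
  m0 = (b.0 + (0 + 0) + (b.0 + (0 + 0)) + b.0) | (0\{a}\{a} + b.(0 + 0)) | a.a.(0 + 0 + (0 + 0)) → --a--▸ m1, --b--▸ m2, --b--▸ m3
  m1 = (b.0 + (0 + 0) + (b.0 + (0 + 0)) + b.0) | (0\{a}\{a} + b.(0 + 0)) | a.(0 + 0 + (0 + 0)) → --a--▸ m4, --b--▸ m5, --b--▸ m6
  m2 = (b.0 + (0 + 0) + (b.0 + (0 + 0)) + b.0) | (0 + 0) | a.a.(0 + 0 + (0 + 0)) → --a--▸ m5, --b--▸ m7
  m3 = 0 | (0\{a}\{a} + b.(0 + 0)) | a.a.(0 + 0 + (0 + 0)) → --a--▸ m6, --b--▸ m7
  m4 = (b.0 + (0 + 0) + (b.0 + (0 + 0)) + b.0) | (0\{a}\{a} + b.(0 + 0)) | (0 + 0 + (0 + 0)) → --b--▸ m8, --b--▸ m9
  m5 = (b.0 + (0 + 0) + (b.0 + (0 + 0)) + b.0) | (0 + 0) | a.(0 + 0 + (0 + 0)) → --a--▸ m8, --b--▸ m10
  m6 = 0 | (0\{a}\{a} + b.(0 + 0)) | a.(0 + 0 + (0 + 0)) → --a--▸ m9, --b--▸ m10
  m7 = 0 | (0 + 0) | a.a.(0 + 0 + (0 + 0)) → --a--▸ m10
  m8 = (b.0 + (0 + 0) + (b.0 + (0 + 0)) + b.0) | (0 + 0) | (0 + 0 + (0 + 0)) → --b--▸ m11
  m9 = 0 | (0\{a}\{a} + b.(0 + 0)) | (0 + 0 + (0 + 0)) → --b--▸ m11
  m10 = 0 | (0 + 0) | a.(0 + 0 + (0 + 0)) → --a--▸ m11
  m11 = 0 | (0 + 0) | (0 + 0 + (0 + 0)) → (no moves)
Q's transition system — 12 states:
  n0 = (b.0 + (0 + 0) + (b.0 + (0 + 0))) | (0\{a}\{a} + b.(0 + 0)) | a.a.(0 + 0 + (0 + 0)) → --a--▸ n1, --b--▸ n2, --b--▸ n3
  n1 = (b.0 + (0 + 0) + (b.0 + (0 + 0))) | (0\{a}\{a} + b.(0 + 0)) | a.(0 + 0 + (0 + 0)) → --a--▸ n4, --b--▸ n5, --b--▸ n6
  n2 = (b.0 + (0 + 0) + (b.0 + (0 + 0))) | (0 + 0) | a.a.(0 + 0 + (0 + 0)) → --a--▸ n5, --b--▸ n7
  n3 = 0 | (0\{a}\{a} + b.(0 + 0)) | a.a.(0 + 0 + (0 + 0)) → --a--▸ n6, --b--▸ n7
  n4 = (b.0 + (0 + 0) + (b.0 + (0 + 0))) | (0\{a}\{a} + b.(0 + 0)) | (0 + 0 + (0 + 0)) → --b--▸ n8, --b--▸ n9
  n5 = (b.0 + (0 + 0) + (b.0 + (0 + 0))) | (0 + 0) | a.(0 + 0 + (0 + 0)) → --a--▸ n8, --b--▸ n10
  n6 = 0 | (0\{a}\{a} + b.(0 + 0)) | a.(0 + 0 + (0 + 0)) → --a--▸ n9, --b--▸ n10
  n7 = 0 | (0 + 0) | a.a.(0 + 0 + (0 + 0)) → --a--▸ n10
  n8 = (b.0 + (0 + 0) + (b.0 + (0 + 0))) | (0 + 0) | (0 + 0 + (0 + 0)) → --b--▸ n11
  n9 = 0 | (0\{a}\{a} + b.(0 + 0)) | (0 + 0 + (0 + 0)) → --b--▸ n11
  n10 = 0 | (0 + 0) | a.(0 + 0 + (0 + 0)) → --a--▸ n11
  n11 = 0 | (0 + 0) | (0 + 0 + (0 + 0)) → (no moves)
Coarsest stable partition (strong bisimilarity classes):
  B0 = {m0, n0}
  B1 = {m2, m3, n2, n3}
  B2 = {m7, n7}
  B3 = {m10, n10}
  B4 = {m11, n11}
  B5 = {m5, m6, n5, n6}
  B6 = {m8, m9, n8, n9}
  B7 = {m1, n1}
  B8 = {m4, n4}
m0 ∈ B0, n0 ∈ B0 → same block
Bisimilar ⇒ trace-equivalent.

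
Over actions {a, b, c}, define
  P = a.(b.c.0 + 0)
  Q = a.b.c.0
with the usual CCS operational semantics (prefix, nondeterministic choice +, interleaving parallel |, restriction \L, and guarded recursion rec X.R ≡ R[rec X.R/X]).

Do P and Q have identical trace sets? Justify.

Reachable graph of P (4 states):
  p0 = a.(b.c.0 + 0) ⊢ --a--▸ p1
  p1 = b.c.0 + 0 ⊢ --b--▸ p2
  p2 = c.0 ⊢ --c--▸ p3
  p3 = 0 ⊢ ·
Reachable graph of Q (4 states):
  q0 = a.b.c.0 ⊢ --a--▸ q1
  q1 = b.c.0 ⊢ --b--▸ q2
  q2 = c.0 ⊢ --c--▸ q3
  q3 = 0 ⊢ ·
Bisimilarity quotient blocks:
  B0 = {p0, q0}
  B1 = {p1, q1}
  B2 = {p2, q2}
  B3 = {p3, q3}
p0 ∈ B0, q0 ∈ B0 → same block
Bisimilar ⇒ trace-equivalent.

YES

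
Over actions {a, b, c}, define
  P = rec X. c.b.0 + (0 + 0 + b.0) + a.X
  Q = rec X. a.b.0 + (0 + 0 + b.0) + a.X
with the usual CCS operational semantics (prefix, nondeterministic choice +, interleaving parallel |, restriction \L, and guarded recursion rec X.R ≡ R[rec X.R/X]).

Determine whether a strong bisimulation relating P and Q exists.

LTS(P): 3 reachable states
  u0 = rec X. c.b.0 + (0 + 0 + b.0) + a.X ⊢ =a=> u0, =b=> u1, =c=> u2
  u1 = 0 ⊢ ·
  u2 = b.0 ⊢ =b=> u1
LTS(Q): 3 reachable states
  v0 = rec X. a.b.0 + (0 + 0 + b.0) + a.X ⊢ =a=> v0, =a=> v1, =b=> v2
  v1 = b.0 ⊢ =b=> v2
  v2 = 0 ⊢ ·
Coarsest stable partition (strong bisimilarity classes):
  B0 = {u0}
  B1 = {u1, v2}
  B2 = {u2, v1}
  B3 = {v0}
u0 ∈ B0, v0 ∈ B3 → different blocks

P ≁ Q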